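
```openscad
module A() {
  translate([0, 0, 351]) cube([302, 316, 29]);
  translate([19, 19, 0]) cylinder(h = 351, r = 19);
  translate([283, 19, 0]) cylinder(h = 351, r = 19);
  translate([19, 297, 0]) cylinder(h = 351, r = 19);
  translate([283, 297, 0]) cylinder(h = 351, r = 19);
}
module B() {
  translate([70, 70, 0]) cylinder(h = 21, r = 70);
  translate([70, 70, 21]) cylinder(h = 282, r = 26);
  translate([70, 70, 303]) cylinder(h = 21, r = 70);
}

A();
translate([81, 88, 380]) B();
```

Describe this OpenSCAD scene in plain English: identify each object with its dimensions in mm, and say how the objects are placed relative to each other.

A is a four-legged stool. The seat is 302×316 mm, 29 mm thick, top at z = 380 mm. It stands on four round legs, each 38 mm in diameter, from z = 0 to the seat underside, each leg's axis is inset half a diameter from the nearest pair of seat edges (so the leg's bounding box is flush with the corner).

B is a spool: two coaxial disc flanges of radius 70 mm and thickness 21 mm, joined by a core cylinder of radius 26 mm and height 282 mm. The lower flange rests on z = 0 and the three cylinders share a vertical axis.

The spool is on top of the stool, centred.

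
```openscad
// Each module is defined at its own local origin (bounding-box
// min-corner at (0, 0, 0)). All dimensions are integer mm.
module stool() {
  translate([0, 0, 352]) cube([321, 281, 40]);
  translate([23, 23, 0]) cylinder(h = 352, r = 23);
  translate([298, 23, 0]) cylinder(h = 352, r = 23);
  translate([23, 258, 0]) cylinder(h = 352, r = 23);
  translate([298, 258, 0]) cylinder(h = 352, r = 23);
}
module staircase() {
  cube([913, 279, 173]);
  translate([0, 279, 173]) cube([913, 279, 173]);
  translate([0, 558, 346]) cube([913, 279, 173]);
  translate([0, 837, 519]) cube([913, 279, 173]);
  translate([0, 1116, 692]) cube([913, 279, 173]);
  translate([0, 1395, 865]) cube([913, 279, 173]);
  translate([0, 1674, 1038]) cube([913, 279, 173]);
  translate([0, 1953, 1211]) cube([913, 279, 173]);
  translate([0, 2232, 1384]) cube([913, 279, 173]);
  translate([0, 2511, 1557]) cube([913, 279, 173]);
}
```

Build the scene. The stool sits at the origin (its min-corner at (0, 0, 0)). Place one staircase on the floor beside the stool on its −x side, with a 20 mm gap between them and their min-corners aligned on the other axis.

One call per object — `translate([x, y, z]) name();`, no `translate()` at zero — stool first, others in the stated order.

stool();
translate([-933, 0, 0]) staircase();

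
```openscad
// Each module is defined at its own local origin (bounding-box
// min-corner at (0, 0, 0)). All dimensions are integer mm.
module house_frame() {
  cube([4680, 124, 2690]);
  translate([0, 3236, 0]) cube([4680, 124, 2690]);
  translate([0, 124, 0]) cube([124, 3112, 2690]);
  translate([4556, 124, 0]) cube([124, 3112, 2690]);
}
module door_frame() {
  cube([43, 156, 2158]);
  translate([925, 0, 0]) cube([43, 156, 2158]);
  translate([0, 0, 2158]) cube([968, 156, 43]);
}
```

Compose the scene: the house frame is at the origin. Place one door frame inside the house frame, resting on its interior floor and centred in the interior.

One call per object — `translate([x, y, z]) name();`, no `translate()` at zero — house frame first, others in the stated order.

house_frame();
translate([1856, 1602, 0]) door_frame();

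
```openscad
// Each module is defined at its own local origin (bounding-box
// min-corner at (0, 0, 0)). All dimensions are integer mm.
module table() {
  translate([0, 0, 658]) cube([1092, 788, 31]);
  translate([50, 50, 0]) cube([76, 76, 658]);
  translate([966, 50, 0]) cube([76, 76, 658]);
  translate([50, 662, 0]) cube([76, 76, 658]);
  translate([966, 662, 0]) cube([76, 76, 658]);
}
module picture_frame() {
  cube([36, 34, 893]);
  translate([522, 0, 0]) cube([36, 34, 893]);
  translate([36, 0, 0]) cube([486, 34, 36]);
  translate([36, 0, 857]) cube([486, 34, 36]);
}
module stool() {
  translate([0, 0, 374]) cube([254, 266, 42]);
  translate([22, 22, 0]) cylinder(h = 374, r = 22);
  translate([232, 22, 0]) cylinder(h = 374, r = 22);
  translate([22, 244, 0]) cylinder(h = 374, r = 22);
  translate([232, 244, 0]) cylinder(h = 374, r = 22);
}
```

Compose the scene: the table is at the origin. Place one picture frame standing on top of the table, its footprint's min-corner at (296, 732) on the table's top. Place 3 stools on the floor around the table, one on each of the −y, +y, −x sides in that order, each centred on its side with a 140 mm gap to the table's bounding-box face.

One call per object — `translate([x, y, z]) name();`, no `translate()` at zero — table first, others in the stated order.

table();
translate([296, 732, 689]) picture_frame();
translate([419, -406, 0]) stool();
translate([419, 928, 0]) stool();
translate([-394, 261, 0]) stool();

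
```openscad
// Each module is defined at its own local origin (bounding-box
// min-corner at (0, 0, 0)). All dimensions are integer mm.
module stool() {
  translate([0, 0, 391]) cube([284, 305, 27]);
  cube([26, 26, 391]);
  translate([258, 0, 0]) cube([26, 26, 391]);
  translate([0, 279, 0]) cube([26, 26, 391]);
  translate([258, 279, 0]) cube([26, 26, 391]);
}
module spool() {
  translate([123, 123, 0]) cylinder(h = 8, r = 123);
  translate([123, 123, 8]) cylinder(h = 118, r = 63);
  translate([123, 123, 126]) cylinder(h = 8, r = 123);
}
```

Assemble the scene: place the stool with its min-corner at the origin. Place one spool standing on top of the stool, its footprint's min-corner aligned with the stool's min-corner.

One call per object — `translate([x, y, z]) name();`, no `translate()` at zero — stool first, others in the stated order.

stool();
translate([0, 0, 418]) spool();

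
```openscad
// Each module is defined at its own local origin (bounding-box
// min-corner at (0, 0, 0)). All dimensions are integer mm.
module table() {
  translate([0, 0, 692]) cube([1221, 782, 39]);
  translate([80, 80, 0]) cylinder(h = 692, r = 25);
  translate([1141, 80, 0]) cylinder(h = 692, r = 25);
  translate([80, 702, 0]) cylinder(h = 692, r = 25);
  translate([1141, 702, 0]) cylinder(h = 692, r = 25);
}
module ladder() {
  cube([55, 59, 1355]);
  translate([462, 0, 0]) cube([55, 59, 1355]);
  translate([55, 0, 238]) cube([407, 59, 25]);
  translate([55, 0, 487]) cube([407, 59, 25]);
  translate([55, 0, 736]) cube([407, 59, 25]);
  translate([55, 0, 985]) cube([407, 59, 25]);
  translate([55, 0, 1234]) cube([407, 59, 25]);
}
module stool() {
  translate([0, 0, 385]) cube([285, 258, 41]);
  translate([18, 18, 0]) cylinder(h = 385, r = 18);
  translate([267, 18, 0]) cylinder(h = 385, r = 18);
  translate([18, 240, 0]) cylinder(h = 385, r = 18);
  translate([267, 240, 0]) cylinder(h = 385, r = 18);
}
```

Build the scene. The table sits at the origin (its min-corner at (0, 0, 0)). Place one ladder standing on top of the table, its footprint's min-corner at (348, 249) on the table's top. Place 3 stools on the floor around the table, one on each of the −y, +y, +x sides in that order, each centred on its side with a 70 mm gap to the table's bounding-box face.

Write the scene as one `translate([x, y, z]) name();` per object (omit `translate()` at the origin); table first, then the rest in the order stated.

table();
translate([348, 249, 731]) ladder();
translate([468, -328, 0]) stool();
translate([468, 852, 0]) stool();
translate([1291, 262, 0]) stool();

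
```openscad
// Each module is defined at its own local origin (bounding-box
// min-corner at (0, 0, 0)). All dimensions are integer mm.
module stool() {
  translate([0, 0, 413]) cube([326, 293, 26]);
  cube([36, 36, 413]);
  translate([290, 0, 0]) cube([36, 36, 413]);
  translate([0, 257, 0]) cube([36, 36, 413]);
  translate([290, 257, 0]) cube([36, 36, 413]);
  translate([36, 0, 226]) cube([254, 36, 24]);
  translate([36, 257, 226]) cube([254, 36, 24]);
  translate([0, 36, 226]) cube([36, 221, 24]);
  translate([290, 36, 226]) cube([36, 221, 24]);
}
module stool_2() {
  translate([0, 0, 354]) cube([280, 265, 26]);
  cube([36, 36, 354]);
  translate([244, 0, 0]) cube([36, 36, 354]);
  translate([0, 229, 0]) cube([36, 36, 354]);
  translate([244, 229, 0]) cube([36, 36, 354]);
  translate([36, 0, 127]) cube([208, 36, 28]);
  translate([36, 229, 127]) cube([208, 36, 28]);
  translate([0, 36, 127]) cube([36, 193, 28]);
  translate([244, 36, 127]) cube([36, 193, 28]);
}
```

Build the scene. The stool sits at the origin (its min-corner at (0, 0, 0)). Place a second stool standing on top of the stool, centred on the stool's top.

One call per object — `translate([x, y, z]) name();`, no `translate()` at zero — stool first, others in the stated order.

stool();
translate([23, 14, 439]) stool_2();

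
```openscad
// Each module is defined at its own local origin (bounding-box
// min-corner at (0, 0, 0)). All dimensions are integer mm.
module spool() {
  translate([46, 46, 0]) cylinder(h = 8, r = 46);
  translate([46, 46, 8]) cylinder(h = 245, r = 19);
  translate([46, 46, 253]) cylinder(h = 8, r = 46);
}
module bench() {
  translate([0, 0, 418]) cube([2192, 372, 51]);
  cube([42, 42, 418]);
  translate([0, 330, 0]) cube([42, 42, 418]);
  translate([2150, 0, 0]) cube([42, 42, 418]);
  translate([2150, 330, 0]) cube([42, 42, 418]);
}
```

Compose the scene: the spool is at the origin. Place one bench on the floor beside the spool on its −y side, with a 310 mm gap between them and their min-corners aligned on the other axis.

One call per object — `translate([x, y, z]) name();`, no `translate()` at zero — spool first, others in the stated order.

spool();
translate([0, -682, 0]) bench();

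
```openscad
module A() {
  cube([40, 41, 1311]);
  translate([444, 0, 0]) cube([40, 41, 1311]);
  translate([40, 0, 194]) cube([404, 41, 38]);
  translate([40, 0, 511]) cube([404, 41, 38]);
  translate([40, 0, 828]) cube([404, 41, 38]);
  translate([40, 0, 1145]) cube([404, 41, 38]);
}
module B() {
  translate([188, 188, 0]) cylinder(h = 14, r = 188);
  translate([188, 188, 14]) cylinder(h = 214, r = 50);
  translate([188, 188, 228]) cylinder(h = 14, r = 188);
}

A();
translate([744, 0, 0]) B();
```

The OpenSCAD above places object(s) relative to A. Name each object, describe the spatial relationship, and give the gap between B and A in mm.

A is a ladder. B is a spool. The spool is on the floor beside the ladder on its +x side. The gap between the spool and the ladder is 260 mm.

The spool's nearest face is 260 mm from the ladder's +x face.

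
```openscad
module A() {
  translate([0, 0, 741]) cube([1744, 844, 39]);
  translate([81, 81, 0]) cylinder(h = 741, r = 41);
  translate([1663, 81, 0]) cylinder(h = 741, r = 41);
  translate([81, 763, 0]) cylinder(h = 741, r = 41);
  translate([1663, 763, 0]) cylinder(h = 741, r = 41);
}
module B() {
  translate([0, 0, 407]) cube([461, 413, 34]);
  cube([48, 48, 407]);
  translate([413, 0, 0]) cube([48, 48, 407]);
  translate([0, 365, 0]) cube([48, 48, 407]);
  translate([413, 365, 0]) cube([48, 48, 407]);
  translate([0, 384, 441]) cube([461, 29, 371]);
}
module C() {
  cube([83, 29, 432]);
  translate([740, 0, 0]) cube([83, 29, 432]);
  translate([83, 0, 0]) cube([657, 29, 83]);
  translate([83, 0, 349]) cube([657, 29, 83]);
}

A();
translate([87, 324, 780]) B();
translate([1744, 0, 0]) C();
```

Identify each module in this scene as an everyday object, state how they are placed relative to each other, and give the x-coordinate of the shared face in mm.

A is a table. B is a chair. C is a picture frame. The chair is on top of the table. The picture frame is against the table's +x side, with their −y faces flush. The x-coordinate of the shared face is 1744 mm.

The table's +x face and the picture frame's −x face are both at x = 1744 mm.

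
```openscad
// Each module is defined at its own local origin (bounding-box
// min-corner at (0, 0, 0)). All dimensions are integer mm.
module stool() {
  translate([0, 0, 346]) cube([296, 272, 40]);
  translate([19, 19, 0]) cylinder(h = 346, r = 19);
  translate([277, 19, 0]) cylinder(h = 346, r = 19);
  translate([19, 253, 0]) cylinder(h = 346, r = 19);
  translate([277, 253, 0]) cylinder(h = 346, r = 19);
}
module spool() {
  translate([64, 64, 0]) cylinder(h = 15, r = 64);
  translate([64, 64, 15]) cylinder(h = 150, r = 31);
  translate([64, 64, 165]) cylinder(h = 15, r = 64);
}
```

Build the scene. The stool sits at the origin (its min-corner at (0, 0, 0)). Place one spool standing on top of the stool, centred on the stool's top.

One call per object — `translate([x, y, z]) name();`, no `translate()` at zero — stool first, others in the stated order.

stool();
translate([84, 72, 386]) spool();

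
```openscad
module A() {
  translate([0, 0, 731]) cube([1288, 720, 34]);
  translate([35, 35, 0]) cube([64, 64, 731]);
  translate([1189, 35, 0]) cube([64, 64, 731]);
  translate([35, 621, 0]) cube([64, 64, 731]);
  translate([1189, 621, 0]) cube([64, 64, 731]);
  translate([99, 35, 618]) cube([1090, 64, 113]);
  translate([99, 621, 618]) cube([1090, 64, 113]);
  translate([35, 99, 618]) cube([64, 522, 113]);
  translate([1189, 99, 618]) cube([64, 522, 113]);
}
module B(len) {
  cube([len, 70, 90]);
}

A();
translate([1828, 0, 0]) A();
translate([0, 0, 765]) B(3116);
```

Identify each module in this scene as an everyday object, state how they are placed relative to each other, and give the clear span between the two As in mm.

A is a table. B is a beam. A beam spans the tops of two tables. The clear span between the two tables is 540 mm.

Second table starts at x = 1828; first ends at x = 1288; clear span = 1828 − 1288 = 540 mm.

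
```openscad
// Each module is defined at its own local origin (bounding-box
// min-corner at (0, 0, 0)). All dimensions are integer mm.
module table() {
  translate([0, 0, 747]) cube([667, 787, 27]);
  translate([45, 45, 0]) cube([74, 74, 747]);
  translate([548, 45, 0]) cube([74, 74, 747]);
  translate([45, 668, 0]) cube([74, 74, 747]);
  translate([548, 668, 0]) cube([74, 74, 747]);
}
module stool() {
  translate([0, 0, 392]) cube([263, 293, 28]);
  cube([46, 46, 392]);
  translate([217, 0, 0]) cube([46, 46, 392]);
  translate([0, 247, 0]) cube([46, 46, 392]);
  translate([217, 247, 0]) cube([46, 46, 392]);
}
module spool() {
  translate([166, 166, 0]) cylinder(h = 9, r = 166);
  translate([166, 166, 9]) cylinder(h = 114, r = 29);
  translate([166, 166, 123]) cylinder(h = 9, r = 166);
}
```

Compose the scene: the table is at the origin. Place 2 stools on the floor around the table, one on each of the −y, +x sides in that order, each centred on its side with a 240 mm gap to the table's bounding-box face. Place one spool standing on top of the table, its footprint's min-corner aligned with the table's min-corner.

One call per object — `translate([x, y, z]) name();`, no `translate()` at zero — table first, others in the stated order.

table();
translate([202, -533, 0]) stool();
translate([907, 247, 0]) stool();
translate([0, 0, 774]) spool();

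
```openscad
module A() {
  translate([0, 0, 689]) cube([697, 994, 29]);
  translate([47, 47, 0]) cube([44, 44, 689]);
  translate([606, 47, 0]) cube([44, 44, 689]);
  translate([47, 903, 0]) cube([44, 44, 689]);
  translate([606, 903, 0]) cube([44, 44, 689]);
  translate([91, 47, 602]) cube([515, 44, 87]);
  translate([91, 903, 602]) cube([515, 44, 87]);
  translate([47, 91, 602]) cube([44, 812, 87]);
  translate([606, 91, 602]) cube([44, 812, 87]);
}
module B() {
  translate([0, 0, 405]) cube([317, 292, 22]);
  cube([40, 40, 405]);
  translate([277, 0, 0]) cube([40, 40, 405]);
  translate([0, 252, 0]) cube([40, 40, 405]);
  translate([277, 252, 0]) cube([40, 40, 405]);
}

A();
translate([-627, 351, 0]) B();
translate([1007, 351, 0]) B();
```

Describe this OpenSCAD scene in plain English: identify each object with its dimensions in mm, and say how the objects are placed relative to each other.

A is a table with a 697×994 mm rectangular top, 29 mm thick, top surface at z = 718 mm, supported by four 44×44 mm square legs, each inset 47 mm from the nearest pair of top edges, running from the floor. Four apron rails, 44 mm thick and 87 mm tall, run between adjacent legs with their top edges flush with the underside of the top and their outer faces flush with the legs' outer faces.

B is a four-legged stool. The seat is 317×292 mm, 22 mm thick, top at z = 427 mm. It stands on four square legs, each 40×40 mm in cross-section, from z = 0 to the seat underside, each flush with a corner of the seat.

Two stools sit around the table at the −x, +x sides.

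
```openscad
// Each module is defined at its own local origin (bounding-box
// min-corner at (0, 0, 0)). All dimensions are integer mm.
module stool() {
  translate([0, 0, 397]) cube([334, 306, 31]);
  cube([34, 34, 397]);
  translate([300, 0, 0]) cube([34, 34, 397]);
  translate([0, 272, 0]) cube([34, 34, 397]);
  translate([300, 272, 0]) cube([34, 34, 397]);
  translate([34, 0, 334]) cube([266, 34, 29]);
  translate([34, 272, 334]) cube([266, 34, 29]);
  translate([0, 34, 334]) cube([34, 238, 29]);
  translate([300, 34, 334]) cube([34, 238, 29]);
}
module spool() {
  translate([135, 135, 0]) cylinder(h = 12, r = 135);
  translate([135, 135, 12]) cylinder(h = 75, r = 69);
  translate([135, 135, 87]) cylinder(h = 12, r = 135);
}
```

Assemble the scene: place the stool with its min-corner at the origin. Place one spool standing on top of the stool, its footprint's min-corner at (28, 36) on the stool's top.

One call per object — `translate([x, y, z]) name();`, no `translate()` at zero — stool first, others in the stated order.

stool();
translate([28, 36, 428]) spool();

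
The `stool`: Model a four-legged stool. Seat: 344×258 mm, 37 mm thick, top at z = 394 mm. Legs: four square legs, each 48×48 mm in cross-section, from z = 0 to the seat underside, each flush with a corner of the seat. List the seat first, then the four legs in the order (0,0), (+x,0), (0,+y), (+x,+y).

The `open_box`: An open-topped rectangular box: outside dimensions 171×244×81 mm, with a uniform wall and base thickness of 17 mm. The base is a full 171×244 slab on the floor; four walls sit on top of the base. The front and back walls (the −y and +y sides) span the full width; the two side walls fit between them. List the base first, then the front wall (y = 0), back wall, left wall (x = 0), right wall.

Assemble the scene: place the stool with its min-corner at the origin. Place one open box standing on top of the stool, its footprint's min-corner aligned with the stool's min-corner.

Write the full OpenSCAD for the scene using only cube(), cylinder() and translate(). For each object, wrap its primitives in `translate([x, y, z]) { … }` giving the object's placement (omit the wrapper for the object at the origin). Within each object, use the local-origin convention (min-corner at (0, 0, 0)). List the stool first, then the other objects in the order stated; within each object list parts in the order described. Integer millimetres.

translate([0, 0, 357]) cube([344, 258, 37]);
cube([48, 48, 357]);
translate([296, 0, 0]) cube([48, 48, 357]);
translate([0, 210, 0]) cube([48, 48, 357]);
translate([296, 210, 0]) cube([48, 48, 357]);
translate([0, 0, 394]) {
  cube([171, 244, 17]);
  translate([0, 0, 17]) cube([171, 17, 64]);
  translate([0, 227, 17]) cube([171, 17, 64]);
  translate([0, 17, 17]) cube([17, 210, 64]);
  translate([154, 17, 17]) cube([17, 210, 64]);
}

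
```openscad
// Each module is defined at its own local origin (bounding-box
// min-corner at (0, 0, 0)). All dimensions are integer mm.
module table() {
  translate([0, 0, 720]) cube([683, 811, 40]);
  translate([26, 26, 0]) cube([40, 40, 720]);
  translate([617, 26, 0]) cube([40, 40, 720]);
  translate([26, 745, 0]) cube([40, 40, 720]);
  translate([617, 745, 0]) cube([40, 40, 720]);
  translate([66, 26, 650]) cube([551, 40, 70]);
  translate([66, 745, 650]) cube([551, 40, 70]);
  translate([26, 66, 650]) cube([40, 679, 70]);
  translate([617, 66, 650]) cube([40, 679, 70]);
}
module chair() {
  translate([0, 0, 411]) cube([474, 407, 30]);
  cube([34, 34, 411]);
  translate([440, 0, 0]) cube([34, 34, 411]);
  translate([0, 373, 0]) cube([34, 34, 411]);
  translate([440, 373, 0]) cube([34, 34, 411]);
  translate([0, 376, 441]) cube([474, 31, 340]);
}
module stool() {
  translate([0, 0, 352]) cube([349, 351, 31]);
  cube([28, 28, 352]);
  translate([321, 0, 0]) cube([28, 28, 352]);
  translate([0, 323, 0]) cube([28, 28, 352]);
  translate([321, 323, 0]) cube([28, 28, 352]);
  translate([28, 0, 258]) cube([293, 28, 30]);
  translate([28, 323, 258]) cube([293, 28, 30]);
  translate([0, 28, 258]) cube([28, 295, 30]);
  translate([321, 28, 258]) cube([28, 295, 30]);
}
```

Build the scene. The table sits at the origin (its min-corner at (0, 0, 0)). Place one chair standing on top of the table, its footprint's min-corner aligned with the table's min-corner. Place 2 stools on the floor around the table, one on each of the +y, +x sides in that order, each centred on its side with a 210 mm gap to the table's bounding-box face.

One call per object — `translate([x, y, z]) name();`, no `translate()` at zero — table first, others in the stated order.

table();
translate([0, 0, 760]) chair();
translate([167, 1021, 0]) stool();
translate([893, 230, 0]) stool();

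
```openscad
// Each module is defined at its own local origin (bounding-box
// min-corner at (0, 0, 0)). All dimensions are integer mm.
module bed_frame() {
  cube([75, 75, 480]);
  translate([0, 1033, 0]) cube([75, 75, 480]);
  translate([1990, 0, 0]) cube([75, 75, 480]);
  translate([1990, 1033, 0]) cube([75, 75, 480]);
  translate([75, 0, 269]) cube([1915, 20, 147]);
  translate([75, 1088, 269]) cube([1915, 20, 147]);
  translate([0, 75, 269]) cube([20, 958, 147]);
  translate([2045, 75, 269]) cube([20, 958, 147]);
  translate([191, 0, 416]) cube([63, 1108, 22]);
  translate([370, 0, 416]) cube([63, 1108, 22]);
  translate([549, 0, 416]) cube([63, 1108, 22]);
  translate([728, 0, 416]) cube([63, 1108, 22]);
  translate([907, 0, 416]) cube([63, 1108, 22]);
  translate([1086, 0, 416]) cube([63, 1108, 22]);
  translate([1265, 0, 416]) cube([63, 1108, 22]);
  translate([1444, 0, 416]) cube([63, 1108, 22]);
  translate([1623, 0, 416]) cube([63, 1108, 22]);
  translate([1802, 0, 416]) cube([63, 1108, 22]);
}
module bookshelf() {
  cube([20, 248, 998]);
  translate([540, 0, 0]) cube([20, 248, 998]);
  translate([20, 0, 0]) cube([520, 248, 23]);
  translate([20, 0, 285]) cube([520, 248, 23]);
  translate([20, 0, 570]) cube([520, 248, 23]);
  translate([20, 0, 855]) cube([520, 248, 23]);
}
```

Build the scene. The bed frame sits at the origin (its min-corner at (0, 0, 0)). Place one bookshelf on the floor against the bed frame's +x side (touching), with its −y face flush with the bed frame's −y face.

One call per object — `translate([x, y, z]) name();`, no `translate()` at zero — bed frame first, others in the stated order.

bed_frame();
translate([2065, 0, 0]) bookshelf();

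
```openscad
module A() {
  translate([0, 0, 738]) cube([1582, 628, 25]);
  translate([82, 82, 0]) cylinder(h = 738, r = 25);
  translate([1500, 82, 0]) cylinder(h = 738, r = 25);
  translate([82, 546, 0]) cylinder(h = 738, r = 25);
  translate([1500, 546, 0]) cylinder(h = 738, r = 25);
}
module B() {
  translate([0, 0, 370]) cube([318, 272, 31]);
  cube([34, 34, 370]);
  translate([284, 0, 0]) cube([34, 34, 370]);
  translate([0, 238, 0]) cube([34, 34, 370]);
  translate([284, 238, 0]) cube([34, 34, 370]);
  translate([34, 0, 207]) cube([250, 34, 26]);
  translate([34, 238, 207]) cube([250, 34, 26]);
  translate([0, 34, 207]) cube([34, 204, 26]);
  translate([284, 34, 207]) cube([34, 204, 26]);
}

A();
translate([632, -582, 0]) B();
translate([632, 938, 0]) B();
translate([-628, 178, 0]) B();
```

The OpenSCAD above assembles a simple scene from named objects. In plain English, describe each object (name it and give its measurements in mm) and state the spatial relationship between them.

A is a table: top 1582 mm (x) × 628 mm (y), 25 mm thick, upper face at z = 763 mm, on four round legs of 50 mm diameter, each leg's bounding box inset 57 mm from the nearest pair of top edges, running from z = 0 to the bottom of the top.

B is a four-legged stool. The seat is 318×272 mm, 31 mm thick, top at z = 401 mm. It stands on four square legs, each 34×34 mm in cross-section, from z = 0 to the seat underside, each flush with a corner of the seat. Four stretchers, 34 mm wide and 26 mm tall, connect adjacent legs with their undersides at z = 207 mm, each running between the inner faces of the legs it joins and aligned with the legs' outer faces on the other axis.

Three stools sit around the table at the −y, +y, −x sides.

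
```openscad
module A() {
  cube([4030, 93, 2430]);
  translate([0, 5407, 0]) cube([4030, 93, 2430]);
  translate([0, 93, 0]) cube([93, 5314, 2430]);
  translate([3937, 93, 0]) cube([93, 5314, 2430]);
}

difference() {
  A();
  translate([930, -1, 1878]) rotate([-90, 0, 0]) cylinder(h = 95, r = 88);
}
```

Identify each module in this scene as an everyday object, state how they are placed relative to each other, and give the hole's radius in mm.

The subtracted cylinder has r = 88 mm.

A is a house frame. The house frame has a circular hole through its front wall. The hole's radius is 88 mm.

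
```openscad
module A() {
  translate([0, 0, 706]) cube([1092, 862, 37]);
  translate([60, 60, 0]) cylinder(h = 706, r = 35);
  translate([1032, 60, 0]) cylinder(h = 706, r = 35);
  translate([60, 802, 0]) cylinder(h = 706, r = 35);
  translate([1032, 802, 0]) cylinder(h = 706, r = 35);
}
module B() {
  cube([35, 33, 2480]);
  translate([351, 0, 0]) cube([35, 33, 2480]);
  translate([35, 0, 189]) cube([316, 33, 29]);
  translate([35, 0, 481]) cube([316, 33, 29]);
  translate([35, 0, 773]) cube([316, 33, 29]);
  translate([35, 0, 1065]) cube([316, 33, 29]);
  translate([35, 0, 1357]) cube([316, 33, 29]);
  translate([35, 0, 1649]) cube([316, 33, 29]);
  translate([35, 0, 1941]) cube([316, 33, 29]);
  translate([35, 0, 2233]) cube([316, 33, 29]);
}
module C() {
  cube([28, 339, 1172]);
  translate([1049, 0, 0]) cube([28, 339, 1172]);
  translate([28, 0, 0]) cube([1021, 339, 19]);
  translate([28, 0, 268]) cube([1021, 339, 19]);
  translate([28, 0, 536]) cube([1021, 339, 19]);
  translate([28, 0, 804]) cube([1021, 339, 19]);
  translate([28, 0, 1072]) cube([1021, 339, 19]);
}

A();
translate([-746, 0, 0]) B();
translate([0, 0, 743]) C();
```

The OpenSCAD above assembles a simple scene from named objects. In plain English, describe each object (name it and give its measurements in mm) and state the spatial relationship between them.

A is a table with a 1092×862 mm rectangular top, 37 mm thick, top surface at z = 743 mm, supported by four round legs of 70 mm diameter, each leg's bounding box inset 25 mm from the nearest pair of top edges, running from the floor.

B is a wooden ladder with two side rails of 35×33 mm section and 2480 mm height, set 386 mm apart overall. Between them run 8 rectangular rungs (33 mm deep, 29 mm thick), front faces flush with the rails' −y face. The bottom of the first rung is 189 mm above the floor and each subsequent rung is 292 mm higher than the one below.

C is an open bookshelf. Two side panels, each 28 mm thick, 339 mm deep and 1172 mm tall, stand 1077 mm apart (outside-to-outside). Between them sit 5 shelves, each 19 mm thick and 339 mm deep, spanning the full gap between the sides. The bottom shelf rests on the floor (its underside at z = 0) and the clear gap between one shelf's top and the next shelf's underside is 249 mm.

The ladder is on the floor beside the table on its −x side. The bookshelf is on top of the table.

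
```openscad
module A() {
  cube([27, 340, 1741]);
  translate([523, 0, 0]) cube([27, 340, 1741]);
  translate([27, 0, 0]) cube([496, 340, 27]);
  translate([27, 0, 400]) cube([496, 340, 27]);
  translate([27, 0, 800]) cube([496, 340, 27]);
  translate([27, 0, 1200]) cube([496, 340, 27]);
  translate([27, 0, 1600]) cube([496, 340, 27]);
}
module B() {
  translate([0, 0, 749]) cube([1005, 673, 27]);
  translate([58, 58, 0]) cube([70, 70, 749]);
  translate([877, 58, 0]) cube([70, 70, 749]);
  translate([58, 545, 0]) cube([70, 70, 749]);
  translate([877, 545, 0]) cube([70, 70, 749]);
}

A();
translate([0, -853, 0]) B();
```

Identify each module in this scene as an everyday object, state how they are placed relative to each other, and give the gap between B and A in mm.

The table's nearest face is 180 mm from the bookshelf's −y face.

A is a bookshelf. B is a table. The table is on the floor beside the bookshelf on its −y side. The gap between the table and the bookshelf is 180 mm.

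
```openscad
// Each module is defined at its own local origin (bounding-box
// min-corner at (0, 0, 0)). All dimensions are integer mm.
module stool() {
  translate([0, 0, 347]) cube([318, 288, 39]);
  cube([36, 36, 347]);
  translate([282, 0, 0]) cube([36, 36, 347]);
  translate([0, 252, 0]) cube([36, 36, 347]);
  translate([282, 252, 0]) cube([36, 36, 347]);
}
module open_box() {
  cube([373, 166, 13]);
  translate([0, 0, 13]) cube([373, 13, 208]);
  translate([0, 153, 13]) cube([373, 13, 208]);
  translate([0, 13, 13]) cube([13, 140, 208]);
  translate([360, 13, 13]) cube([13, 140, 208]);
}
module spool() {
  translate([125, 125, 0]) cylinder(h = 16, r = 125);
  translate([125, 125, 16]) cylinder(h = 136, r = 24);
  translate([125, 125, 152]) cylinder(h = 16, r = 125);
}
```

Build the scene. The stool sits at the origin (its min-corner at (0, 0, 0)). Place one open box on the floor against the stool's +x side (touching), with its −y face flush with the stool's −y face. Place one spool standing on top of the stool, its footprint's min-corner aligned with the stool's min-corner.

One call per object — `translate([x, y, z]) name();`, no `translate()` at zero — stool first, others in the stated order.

stool();
translate([318, 0, 0]) open_box();
translate([0, 0, 386]) spool();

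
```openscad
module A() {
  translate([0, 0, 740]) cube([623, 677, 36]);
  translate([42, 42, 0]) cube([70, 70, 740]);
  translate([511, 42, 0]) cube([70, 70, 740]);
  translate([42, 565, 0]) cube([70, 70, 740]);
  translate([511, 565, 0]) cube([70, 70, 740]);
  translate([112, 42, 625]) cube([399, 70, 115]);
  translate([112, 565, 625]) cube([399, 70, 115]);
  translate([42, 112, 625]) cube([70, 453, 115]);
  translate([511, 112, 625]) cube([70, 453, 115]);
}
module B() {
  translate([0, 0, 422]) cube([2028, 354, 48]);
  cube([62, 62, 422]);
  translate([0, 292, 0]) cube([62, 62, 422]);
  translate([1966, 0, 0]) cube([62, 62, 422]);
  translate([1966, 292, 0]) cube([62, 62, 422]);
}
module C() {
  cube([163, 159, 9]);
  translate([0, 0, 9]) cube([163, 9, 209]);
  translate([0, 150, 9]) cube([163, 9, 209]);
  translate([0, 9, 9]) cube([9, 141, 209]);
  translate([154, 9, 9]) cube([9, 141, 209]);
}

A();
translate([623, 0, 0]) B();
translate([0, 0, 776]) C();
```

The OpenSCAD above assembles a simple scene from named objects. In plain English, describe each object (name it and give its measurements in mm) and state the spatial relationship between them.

A is a table with a 623×677 mm rectangular top, 36 mm thick, top surface at z = 776 mm, supported by four 70×70 mm square legs, each inset 42 mm from the nearest pair of top edges, running from the floor. Four apron rails, 70 mm thick and 115 mm tall, run between adjacent legs with their top edges flush with the underside of the top and their outer faces flush with the legs' outer faces.

B is a long wooden bench with a 2028 mm (x) × 354 mm (y) seat, 48 mm thick, its top surface 470 mm above the floor. Four 62 mm square legs at the seat corners, flush with the edges, run from z = 0 to the seat underside.

C is an open storage box with external size 163×159×218 mm and wall thickness 9 mm (the base is also 9 mm thick). The base covers the whole footprint; the four walls stand on the base, with the y-facing walls full-width and the x-facing walls fitting between their inner faces.

The bench is against the table's +x side, with their −y faces flush. The open box is on top of the table.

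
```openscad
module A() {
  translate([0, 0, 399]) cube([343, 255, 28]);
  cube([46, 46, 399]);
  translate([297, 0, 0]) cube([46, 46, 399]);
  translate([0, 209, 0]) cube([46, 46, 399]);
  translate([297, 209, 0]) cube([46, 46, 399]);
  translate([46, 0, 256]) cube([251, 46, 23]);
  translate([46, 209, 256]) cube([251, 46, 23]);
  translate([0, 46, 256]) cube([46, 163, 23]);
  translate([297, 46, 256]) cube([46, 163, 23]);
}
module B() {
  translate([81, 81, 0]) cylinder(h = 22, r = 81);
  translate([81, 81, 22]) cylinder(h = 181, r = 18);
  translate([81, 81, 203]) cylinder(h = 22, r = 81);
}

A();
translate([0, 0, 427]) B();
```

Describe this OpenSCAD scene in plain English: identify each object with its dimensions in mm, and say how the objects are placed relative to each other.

A is a four-legged stool. The seat is 343×255 mm, 28 mm thick, top at z = 427 mm. It stands on four square legs, each 46×46 mm in cross-section, from z = 0 to the seat underside, each flush with a corner of the seat. Four stretchers, 46 mm wide and 23 mm tall, connect adjacent legs with their undersides at z = 256 mm, each running between the inner faces of the legs it joins and aligned with the legs' outer faces on the other axis.

B is a spool: two coaxial disc flanges of radius 81 mm and thickness 22 mm, joined by a core cylinder of radius 18 mm and height 181 mm. The lower flange rests on z = 0 and the three cylinders share a vertical axis.

The spool is on top of the stool.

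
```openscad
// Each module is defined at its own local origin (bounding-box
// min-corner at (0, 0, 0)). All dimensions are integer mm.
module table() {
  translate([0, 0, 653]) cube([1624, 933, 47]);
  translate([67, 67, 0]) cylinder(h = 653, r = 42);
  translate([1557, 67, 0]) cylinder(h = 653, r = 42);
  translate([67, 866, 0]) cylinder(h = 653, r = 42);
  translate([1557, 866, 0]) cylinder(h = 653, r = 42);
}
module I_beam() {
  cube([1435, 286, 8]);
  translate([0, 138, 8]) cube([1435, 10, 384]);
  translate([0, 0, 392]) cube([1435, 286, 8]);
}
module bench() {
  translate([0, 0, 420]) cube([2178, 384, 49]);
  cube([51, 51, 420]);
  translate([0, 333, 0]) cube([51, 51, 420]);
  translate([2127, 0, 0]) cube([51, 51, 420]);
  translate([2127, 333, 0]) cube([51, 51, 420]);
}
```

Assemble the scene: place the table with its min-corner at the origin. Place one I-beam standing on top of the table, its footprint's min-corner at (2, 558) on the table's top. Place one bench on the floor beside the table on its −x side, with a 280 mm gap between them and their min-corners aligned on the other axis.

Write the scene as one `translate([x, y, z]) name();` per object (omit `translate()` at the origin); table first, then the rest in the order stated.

table();
translate([2, 558, 700]) I_beam();
translate([-2458, 0, 0]) bench();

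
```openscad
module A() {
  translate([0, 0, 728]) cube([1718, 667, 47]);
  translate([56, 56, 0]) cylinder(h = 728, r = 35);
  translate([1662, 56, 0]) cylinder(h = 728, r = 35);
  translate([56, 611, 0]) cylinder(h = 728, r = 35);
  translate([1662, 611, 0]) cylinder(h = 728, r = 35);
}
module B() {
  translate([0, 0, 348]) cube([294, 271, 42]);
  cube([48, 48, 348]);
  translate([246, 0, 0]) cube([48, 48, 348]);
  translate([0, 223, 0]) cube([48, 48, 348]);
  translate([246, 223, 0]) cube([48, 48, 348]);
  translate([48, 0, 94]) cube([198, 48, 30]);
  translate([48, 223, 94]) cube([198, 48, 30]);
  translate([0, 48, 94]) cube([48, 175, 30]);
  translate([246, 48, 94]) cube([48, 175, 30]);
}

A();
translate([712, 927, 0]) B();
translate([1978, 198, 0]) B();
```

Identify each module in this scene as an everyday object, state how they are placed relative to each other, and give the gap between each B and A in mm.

A is a table. B is a stool. Two stools sit around the table at the +y, +x sides. The gap between each stool and the table is 260 mm.

Each stool's nearest face is 260 mm from the table's bounding box.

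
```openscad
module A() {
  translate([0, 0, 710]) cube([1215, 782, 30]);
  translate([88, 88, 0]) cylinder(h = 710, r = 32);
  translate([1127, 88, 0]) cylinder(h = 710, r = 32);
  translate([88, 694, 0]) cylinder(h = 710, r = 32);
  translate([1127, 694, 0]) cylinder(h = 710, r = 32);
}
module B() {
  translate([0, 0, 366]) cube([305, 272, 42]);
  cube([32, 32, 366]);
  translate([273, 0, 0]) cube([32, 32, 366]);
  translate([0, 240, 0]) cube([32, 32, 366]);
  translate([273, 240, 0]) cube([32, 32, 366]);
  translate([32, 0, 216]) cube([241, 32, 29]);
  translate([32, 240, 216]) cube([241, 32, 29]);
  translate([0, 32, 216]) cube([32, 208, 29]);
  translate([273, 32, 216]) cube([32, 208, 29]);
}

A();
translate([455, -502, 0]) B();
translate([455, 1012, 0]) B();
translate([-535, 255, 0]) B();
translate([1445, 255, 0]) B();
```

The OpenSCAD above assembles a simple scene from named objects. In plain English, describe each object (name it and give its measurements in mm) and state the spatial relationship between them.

A is a rectangular dining table. The top is 1215×782×30 mm with its upper surface at z = 740 mm. It stands on four round legs of 64 mm diameter, each leg's bounding box inset 56 mm from the nearest pair of top edges, running from the floor to the underside of the top.

B is a four-legged stool. The seat is a 305×272×42 mm slab whose top surface is at z = 408 mm; four square legs, each 32×32 mm in cross-section, run from the floor (z = 0) to the underside of the seat, each flush with a corner of the seat. Four stretchers, 32 mm wide and 29 mm tall, connect adjacent legs with their undersides at z = 216 mm, each running between the inner faces of the legs it joins and aligned with the legs' outer faces on the other axis.

Four stools sit around the table at the −y, +y, −x, +x sides.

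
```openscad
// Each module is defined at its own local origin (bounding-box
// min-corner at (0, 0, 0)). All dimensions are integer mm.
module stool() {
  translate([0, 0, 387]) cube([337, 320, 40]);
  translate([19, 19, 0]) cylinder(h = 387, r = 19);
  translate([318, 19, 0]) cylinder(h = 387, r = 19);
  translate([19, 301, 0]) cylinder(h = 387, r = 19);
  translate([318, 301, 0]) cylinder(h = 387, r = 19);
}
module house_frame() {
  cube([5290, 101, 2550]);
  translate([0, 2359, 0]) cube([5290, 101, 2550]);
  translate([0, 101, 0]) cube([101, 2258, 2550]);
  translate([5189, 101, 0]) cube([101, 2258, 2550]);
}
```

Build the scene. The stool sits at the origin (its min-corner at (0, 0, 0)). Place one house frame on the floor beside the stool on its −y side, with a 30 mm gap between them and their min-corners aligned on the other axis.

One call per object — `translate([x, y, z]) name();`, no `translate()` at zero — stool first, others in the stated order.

stool();
translate([0, -2490, 0]) house_frame();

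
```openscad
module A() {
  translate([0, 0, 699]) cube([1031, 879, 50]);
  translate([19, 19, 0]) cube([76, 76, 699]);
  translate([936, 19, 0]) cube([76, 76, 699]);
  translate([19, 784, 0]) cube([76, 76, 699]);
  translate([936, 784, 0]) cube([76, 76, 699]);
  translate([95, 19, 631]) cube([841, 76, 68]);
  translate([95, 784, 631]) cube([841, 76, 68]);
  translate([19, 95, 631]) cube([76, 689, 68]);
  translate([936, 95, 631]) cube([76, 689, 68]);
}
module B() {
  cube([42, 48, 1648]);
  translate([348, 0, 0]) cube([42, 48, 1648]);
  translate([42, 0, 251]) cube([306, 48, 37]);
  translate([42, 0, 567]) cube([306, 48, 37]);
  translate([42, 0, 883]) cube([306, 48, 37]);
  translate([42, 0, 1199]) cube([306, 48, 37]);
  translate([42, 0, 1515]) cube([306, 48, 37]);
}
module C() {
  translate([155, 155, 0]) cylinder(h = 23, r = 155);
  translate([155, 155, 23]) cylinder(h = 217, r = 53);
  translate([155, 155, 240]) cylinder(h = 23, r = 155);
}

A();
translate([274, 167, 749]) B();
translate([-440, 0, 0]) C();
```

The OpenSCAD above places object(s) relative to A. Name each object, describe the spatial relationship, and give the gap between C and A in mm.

The spool's nearest face is 130 mm from the table's −x face.

A is a table. B is a ladder. C is a spool. The ladder is on top of the table. The spool is on the floor beside the table on its −x side. The gap between the spool and the table is 130 mm.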